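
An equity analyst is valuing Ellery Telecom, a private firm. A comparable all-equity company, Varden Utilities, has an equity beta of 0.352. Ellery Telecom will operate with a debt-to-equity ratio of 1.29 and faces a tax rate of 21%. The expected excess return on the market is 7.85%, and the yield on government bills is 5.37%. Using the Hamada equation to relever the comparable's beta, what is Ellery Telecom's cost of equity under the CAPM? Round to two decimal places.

10.95%

β_L = β_U × [1 + (1 − t)(D/E)] = 0.352 × [1 + (1 − 0.21) × 1.29]
    = 0.352 × [1 + 0.79 × 1.29] = 0.352 × 2.0191 = 0.7107
E(R) = R_f + β_L × MRP = 5.37% + 0.7107 × 7.85% = 10.95%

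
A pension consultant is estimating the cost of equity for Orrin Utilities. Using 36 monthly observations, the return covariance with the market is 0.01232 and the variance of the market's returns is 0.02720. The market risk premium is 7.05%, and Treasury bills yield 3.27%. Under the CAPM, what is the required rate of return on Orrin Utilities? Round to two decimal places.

β = Cov(R_i, R_m) / Var(R_m) = 0.01232 / 0.02720 = 0.4529
E(R) = R_f + β × MRP = 3.27% + 0.4529 × 7.05% = 6.46%

6.46%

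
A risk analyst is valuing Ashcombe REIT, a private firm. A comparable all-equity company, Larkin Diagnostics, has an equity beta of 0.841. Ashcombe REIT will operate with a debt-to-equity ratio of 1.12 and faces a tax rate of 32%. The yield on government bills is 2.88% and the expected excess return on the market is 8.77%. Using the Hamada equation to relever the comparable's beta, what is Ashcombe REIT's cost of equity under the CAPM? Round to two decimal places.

15.87%

β_L = β_U × [1 + (1 − t)(D/E)] = 0.841 × [1 + (1 − 0.32) × 1.12]
    = 0.841 × [1 + 0.68 × 1.12] = 0.841 × 1.7616 = 1.4815
E(R) = R_f + β_L × MRP = 2.88% + 1.4815 × 8.77% = 15.87%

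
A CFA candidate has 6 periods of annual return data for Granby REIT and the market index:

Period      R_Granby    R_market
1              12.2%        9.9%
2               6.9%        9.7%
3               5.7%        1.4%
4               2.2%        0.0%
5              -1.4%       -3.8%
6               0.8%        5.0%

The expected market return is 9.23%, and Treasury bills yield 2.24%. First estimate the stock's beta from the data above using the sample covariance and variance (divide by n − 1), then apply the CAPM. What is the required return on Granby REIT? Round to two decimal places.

7.20%

Mean R_i = (12.2 + 6.9 + 5.7 + 2.2 − 1.4 + 0.8) / 6 = 4.4000%
Mean R_m = (9.9 + 9.7 + 1.4 + 0.0 − 3.8 + 5.0) / 6 = 3.7000%
Σ(R_i − R̄_i)(R_m − R̄_m) = 107.3300  ⇒  Cov = 107.3300 / 5 = 21.4660
Σ(R_m − R̄_m)² = 151.3600  ⇒  Var(R_m) = 151.3600 / 5 = 30.2720
β = Cov / Var(R_m) = 21.4660 / 30.2720 = 0.7091
MRP = 9.23% − 2.24% = 6.99%
E(R) = R_f + β × MRP = 2.24% + 0.7091 × 6.99% = 7.20%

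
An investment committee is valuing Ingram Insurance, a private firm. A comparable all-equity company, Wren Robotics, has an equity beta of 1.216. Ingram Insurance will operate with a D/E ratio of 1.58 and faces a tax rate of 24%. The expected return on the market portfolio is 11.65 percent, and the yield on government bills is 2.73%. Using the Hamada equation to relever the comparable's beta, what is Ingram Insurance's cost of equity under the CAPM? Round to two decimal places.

β_L = β_U × [1 + (1 − t)(D/E)] = 1.216 × [1 + (1 − 0.24) × 1.58]
    = 1.216 × [1 + 0.76 × 1.58] = 1.216 × 2.2008 = 2.6762
MRP = 11.65% − 2.73% = 8.92%
E(R) = R_f + β_L × MRP = 2.73% + 2.6762 × 8.92% = 26.60%

26.60%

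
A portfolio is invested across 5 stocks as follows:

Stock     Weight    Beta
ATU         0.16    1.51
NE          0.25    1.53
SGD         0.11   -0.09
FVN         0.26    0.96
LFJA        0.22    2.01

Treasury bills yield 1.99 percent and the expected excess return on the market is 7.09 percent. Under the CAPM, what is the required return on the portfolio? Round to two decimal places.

11.25%

β_P = Σ w_i β_i = 0.16×1.51 + 0.25×1.53 + 0.11×-0.09 + 0.26×0.96 + 0.22×2.01 = 1.3060
E(R_P) = R_f + β_P × MRP = 1.99% + 1.3060 × 7.09% = 11.25%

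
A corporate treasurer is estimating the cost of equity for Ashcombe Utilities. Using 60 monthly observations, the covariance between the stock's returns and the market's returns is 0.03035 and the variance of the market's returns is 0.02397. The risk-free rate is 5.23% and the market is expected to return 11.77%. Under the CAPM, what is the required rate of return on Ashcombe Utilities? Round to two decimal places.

β = Cov(R_i, R_m) / Var(R_m) = 0.03035 / 0.02397 = 1.2662
MRP = 11.77% − 5.23% = 6.54%
E(R) = R_f + β × MRP = 5.23% + 1.2662 × 6.54% = 13.51%

13.51%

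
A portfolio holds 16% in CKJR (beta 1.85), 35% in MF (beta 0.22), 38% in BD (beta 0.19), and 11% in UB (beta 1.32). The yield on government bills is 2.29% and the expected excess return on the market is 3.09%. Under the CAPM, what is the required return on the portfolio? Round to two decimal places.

4.11%

β_P = Σ w_i β_i = 0.16×1.85 + 0.35×0.22 + 0.38×0.19 + 0.11×1.32 = 0.5904
E(R_P) = R_f + β_P × MRP = 2.29% + 0.5904 × 3.09% = 4.11%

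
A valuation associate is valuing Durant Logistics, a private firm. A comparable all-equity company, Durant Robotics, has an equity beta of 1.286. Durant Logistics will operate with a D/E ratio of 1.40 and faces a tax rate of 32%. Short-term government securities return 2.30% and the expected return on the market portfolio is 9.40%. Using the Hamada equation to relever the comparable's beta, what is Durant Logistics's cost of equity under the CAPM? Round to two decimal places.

β_L = β_U × [1 + (1 − t)(D/E)] = 1.286 × [1 + (1 − 0.32) × 1.40]
    = 1.286 × [1 + 0.68 × 1.40] = 1.286 × 1.9520 = 2.5103
MRP = 9.40% − 2.30% = 7.10%
E(R) = R_f + β_L × MRP = 2.30% + 2.5103 × 7.10% = 20.12%

20.12%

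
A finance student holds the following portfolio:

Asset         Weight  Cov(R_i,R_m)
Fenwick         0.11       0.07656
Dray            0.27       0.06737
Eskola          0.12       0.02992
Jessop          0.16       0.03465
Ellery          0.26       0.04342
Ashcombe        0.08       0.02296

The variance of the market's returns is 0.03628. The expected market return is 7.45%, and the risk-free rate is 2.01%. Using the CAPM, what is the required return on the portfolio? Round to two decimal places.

9.34%

β_Fenwick = 0.07656 / 0.03628 = 2.1103
β_Dray = 0.06737 / 0.03628 = 1.8569
β_Eskola = 0.02992 / 0.03628 = 0.8247
β_Jessop = 0.03465 / 0.03628 = 0.9551
β_Ellery = 0.04342 / 0.03628 = 1.1968
β_Ashcombe = 0.02296 / 0.03628 = 0.6329
β_P = Σ w_i β_i = 0.11×2.1103 + 0.27×1.8569 + 0.12×0.8247 + 0.16×0.9551 + 0.26×1.1968 + 0.08×0.6329 = 1.3471
MRP = 7.45% − 2.01% = 5.44%
E(R_P) = R_f + β_P × MRP = 2.01% + 1.3471 × 5.44% = 9.34%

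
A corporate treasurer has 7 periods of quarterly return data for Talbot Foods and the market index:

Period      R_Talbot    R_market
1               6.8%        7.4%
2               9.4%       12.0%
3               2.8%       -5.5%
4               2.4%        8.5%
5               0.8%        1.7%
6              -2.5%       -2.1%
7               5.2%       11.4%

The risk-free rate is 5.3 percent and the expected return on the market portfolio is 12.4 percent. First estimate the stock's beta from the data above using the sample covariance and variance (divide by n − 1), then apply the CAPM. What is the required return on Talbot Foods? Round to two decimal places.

Mean R_i = (6.8 + 9.4 + 2.8 + 2.4 + 0.8 − 2.5 + 5.2) / 7 = 3.5571%
Mean R_m = (7.4 + 12.0 − 5.5 + 8.5 + 1.7 − 2.1 + 11.4) / 7 = 4.7714%
Σ(R_i − R̄_i)(R_m − R̄_m) = 115.2014  ⇒  Cov = 115.2014 / 6 = 19.2002
Σ(R_m − R̄_m)² = 279.1543  ⇒  Var(R_m) = 279.1543 / 6 = 46.5257
β = Cov / Var(R_m) = 19.2002 / 46.5257 = 0.4127
MRP = 12.4% − 5.3% = 7.10%
E(R) = R_f + β × MRP = 5.3% + 0.4127 × 7.1% = 8.23%

8.23%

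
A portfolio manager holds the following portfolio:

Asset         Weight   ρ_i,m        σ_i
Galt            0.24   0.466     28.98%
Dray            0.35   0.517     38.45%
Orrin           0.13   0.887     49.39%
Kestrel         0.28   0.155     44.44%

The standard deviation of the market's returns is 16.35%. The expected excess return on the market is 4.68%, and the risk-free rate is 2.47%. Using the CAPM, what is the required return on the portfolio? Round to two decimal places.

β_Galt = 0.466 × 28.98% / 16.35% = 0.8260
β_Dray = 0.517 × 38.45% / 16.35% = 1.2158
β_Orrin = 0.887 × 49.39% / 16.35% = 2.6794
β_Kestrel = 0.155 × 44.44% / 16.35% = 0.4213
β_P = Σ w_i β_i = 0.24×0.8260 + 0.35×1.2158 + 0.13×2.6794 + 0.28×0.4213 = 1.0901
E(R_P) = R_f + β_P × MRP = 2.47% + 1.0901 × 4.68% = 7.57%

7.57%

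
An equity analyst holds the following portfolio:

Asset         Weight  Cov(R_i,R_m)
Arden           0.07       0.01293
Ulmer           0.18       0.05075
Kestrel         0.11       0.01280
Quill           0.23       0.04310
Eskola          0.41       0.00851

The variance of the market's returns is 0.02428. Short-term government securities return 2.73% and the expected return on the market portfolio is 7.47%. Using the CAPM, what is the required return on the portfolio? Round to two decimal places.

7.58%

β_Arden = 0.01293 / 0.02428 = 0.5325
β_Ulmer = 0.05075 / 0.02428 = 2.0902
β_Kestrel = 0.01280 / 0.02428 = 0.5272
β_Quill = 0.04310 / 0.02428 = 1.7751
β_Eskola = 0.00851 / 0.02428 = 0.3505
β_P = Σ w_i β_i = 0.07×0.5325 + 0.18×2.0902 + 0.11×0.5272 + 0.23×1.7751 + 0.41×0.3505 = 1.0235
MRP = 7.47% − 2.73% = 4.74%
E(R_P) = R_f + β_P × MRP = 2.73% + 1.0235 × 4.74% = 7.58%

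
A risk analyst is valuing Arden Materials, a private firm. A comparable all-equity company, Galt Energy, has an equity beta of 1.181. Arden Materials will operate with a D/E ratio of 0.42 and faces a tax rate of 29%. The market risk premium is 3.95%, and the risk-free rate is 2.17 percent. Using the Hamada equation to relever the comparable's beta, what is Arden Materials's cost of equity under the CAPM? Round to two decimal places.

β_L = β_U × [1 + (1 − t)(D/E)] = 1.181 × [1 + (1 − 0.29) × 0.42]
    = 1.181 × [1 + 0.71 × 0.42] = 1.181 × 1.2982 = 1.5332
E(R) = R_f + β_L × MRP = 2.17% + 1.5332 × 3.95% = 8.23%

8.23%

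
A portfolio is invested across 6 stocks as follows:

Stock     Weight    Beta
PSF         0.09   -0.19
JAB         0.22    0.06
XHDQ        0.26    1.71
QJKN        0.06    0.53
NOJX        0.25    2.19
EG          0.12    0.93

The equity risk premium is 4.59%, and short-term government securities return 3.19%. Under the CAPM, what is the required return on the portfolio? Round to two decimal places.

β_P = Σ w_i β_i = 0.09×-0.19 + 0.22×0.06 + 0.26×1.71 + 0.06×0.53 + 0.25×2.19 + 0.12×0.93 = 1.1316
E(R_P) = R_f + β_P × MRP = 3.19% + 1.1316 × 4.59% = 8.38%

8.38%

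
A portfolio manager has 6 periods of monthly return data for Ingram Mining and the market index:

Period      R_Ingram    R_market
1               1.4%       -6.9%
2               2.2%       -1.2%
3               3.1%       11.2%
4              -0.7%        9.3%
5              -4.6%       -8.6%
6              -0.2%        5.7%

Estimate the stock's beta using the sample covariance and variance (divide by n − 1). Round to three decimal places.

0.149

Mean R_i = (1.4 + 2.2 + 3.1 − 0.7 − 4.6 − 0.2) / 6 = 0.2000%
Mean R_m = (-6.9 − 1.2 + 11.2 + 9.3 − 8.6 + 5.7) / 6 = 1.5833%
Σ(R_i − R̄_i)(R_m − R̄_m) = 52.4300  ⇒  Cov = 52.4300 / 5 = 10.4860
Σ(R_m − R̄_m)² = 352.3883  ⇒  Var(R_m) = 352.3883 / 5 = 70.4777
β = Cov / Var(R_m) = 10.4860 / 70.4777 = 0.1488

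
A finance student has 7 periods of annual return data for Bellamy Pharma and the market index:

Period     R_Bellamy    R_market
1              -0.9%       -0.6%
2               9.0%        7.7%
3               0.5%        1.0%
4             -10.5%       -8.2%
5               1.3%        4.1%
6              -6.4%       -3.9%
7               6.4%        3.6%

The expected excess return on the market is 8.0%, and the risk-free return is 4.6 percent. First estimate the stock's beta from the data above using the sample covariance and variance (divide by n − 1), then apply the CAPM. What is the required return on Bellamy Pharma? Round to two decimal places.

14.43%

Mean R_i = (-0.9 + 9.0 + 0.5 − 10.5 + 1.3 − 6.4 + 6.4) / 7 = -0.0857%
Mean R_m = (-0.6 + 7.7 + 1.0 − 8.2 + 4.1 − 3.9 + 3.6) / 7 = 0.5286%
Σ(R_i − R̄_i)(R_m − R̄_m) = 210.0871  ⇒  Cov = 210.0871 / 6 = 35.0145
Σ(R_m − R̄_m)² = 170.9143  ⇒  Var(R_m) = 170.9143 / 6 = 28.4857
β = Cov / Var(R_m) = 35.0145 / 28.4857 = 1.2292
E(R) = R_f + β × MRP = 4.6% + 1.2292 × 8.0% = 14.43%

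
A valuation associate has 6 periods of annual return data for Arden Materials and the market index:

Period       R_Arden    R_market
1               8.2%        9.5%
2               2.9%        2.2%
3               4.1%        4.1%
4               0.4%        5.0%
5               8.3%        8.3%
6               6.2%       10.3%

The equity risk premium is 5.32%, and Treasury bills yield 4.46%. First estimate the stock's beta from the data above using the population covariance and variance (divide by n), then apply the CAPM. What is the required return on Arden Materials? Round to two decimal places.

Mean R_i = (8.2 + 2.9 + 4.1 + 0.4 + 8.3 + 6.2) / 6 = 5.0167%
Mean R_m = (9.5 + 2.2 + 4.1 + 5.0 + 8.3 + 10.3) / 6 = 6.5667%
Σ(R_i − R̄_i)(R_m − R̄_m) = 38.1833  ⇒  Cov = 38.1833 / 6 = 6.3639
Σ(R_m − R̄_m)² = 53.1533  ⇒  Var(R_m) = 53.1533 / 6 = 8.8589
β = Cov / Var(R_m) = 6.3639 / 8.8589 = 0.7184
E(R) = R_f + β × MRP = 4.46% + 0.7184 × 5.32% = 8.28%

8.28%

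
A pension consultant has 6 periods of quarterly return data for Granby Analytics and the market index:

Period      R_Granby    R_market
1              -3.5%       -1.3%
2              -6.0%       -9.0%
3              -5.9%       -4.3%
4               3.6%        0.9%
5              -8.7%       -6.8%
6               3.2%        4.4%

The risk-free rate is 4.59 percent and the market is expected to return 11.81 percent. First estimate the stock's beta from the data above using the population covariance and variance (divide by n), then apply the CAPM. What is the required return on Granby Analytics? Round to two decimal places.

Mean R_i = (-3.5 − 6.0 − 5.9 + 3.6 − 8.7 + 3.2) / 6 = -2.8833%
Mean R_m = (-1.3 − 9.0 − 4.3 + 0.9 − 6.8 + 4.4) / 6 = -2.6833%
Σ(R_i − R̄_i)(R_m − R̄_m) = 113.9783  ⇒  Cov = 113.9783 / 6 = 18.9964
Σ(R_m − R̄_m)² = 124.3883  ⇒  Var(R_m) = 124.3883 / 6 = 20.7314
β = Cov / Var(R_m) = 18.9964 / 20.7314 = 0.9163
MRP = 11.81% − 4.59% = 7.22%
E(R) = R_f + β × MRP = 4.59% + 0.9163 × 7.22% = 11.21%

11.21%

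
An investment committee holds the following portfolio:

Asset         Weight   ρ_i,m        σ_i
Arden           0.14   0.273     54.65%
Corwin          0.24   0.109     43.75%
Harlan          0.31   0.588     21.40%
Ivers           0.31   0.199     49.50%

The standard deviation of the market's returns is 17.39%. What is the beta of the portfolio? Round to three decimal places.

β_Arden = 0.273 × 54.65% / 17.39% = 0.8579
β_Corwin = 0.109 × 43.75% / 17.39% = 0.2742
β_Harlan = 0.588 × 21.40% / 17.39% = 0.7236
β_Ivers = 0.199 × 49.50% / 17.39% = 0.5664
β_P = Σ w_i β_i = 0.14×0.8579 + 0.24×0.2742 + 0.31×0.7236 + 0.31×0.5664 = 0.5858

0.586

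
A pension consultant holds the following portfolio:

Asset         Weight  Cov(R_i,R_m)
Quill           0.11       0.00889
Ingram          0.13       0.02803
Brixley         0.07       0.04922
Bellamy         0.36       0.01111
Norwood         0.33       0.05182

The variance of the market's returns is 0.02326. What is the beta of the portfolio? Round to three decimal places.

1.254

β_Quill = 0.00889 / 0.02326 = 0.3822
β_Ingram = 0.02803 / 0.02326 = 1.2051
β_Brixley = 0.04922 / 0.02326 = 2.1161
β_Bellamy = 0.01111 / 0.02326 = 0.4776
β_Norwood = 0.05182 / 0.02326 = 2.2279
β_P = Σ w_i β_i = 0.11×0.3822 + 0.13×1.2051 + 0.07×2.1161 + 0.36×0.4776 + 0.33×2.2279 = 1.2540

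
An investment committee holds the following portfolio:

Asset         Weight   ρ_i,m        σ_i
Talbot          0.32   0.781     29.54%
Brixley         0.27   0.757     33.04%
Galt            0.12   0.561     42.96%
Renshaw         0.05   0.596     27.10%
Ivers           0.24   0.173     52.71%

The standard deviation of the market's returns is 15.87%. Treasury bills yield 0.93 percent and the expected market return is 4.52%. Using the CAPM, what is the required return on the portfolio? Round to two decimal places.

5.46%

β_Talbot = 0.781 × 29.54% / 15.87% = 1.4537
β_Brixley = 0.757 × 33.04% / 15.87% = 1.5760
β_Galt = 0.561 × 42.96% / 15.87% = 1.5186
β_Renshaw = 0.596 × 27.10% / 15.87% = 1.0177
β_Ivers = 0.173 × 52.71% / 15.87% = 0.5746
β_P = Σ w_i β_i = 0.32×1.4537 + 0.27×1.5760 + 0.12×1.5186 + 0.05×1.0177 + 0.24×0.5746 = 1.2617
MRP = 4.52% − 0.93% = 3.59%
E(R_P) = R_f + β_P × MRP = 0.93% + 1.2617 × 3.59% = 5.46%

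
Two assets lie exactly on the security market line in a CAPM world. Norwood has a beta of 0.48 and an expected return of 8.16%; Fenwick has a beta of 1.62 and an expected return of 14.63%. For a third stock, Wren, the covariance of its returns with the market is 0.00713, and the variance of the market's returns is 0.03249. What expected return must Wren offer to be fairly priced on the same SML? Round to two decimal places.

6.68%

MRP = (14.63% − 8.16%) / (1.62 − 0.48) = 5.6754%
R_f = 8.16% − 0.48 × 5.6754% = 5.4358%
β_Wren = Cov / Var(R_m) = 0.00713 / 0.03249 = 0.2195
E(R_Wren) = R_f + β × MRP = 5.4358% + 0.2195 × 5.6754% = 6.68%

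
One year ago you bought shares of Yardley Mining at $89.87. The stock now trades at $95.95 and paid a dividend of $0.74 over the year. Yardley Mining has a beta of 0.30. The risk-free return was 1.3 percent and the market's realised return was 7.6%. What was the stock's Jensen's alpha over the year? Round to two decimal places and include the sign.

Realised HPR = (P1 + D1 − P0) / P0 = (95.95 + 0.74 − 89.87) / 89.87 = 6.82 / 89.87 = 7.5887%
MRP = 7.6% − 1.3% = 6.30%
CAPM required = R_f + β·MRP = 1.3% + 0.30 × 6.3% = 3.1900%
α = realised − required = 7.5887% − 3.1900% = +4.40%

+4.40%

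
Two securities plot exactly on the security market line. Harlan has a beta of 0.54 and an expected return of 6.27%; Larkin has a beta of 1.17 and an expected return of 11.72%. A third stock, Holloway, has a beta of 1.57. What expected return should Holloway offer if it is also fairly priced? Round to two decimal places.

15.18%

MRP (SML slope) = (11.72% − 6.27%) / (1.17 − 0.54) = 5.45% / 0.63 = 8.6508%
R_f (intercept) = 6.27% − 0.54 × 8.6508% = 1.5986%
E(R_Holloway) = R_f + β × MRP = 1.5986% + 1.57 × 8.6508% = 15.18%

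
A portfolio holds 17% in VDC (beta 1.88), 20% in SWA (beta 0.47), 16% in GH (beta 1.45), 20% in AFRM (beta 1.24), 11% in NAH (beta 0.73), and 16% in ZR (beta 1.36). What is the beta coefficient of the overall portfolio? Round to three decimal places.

1.192

β_P = Σ w_i β_i = 0.17×1.88 + 0.20×0.47 + 0.16×1.45 + 0.20×1.24 + 0.11×0.73 + 0.16×1.36 = 1.1915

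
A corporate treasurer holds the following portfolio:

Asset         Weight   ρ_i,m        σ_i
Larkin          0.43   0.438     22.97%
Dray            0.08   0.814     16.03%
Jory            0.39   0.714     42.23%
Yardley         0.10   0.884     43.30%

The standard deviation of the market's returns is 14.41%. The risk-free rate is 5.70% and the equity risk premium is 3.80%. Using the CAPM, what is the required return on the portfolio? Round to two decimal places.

11.23%

β_Larkin = 0.438 × 22.97% / 14.41% = 0.6982
β_Dray = 0.814 × 16.03% / 14.41% = 0.9055
β_Jory = 0.714 × 42.23% / 14.41% = 2.0925
β_Yardley = 0.884 × 43.30% / 14.41% = 2.6563
β_P = Σ w_i β_i = 0.43×0.6982 + 0.08×0.9055 + 0.39×2.0925 + 0.10×2.6563 = 1.4544
E(R_P) = R_f + β_P × MRP = 5.70% + 1.4544 × 3.80% = 11.23%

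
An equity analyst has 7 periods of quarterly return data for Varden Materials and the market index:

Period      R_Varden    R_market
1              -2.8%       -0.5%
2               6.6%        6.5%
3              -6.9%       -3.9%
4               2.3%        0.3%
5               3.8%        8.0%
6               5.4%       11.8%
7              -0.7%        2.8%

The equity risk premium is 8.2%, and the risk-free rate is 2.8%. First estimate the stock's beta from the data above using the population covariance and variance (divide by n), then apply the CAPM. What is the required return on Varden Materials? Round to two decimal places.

9.04%

Mean R_i = (-2.8 + 6.6 − 6.9 + 2.3 + 3.8 + 5.4 − 0.7) / 7 = 1.1000%
Mean R_m = (-0.5 + 6.5 − 3.9 + 0.3 + 8.0 + 11.8 + 2.8) / 7 = 3.5714%
Σ(R_i − R̄_i)(R_m − R̄_m) = 136.5600  ⇒  Cov = 136.5600 / 7 = 19.5086
Σ(R_m − R̄_m)² = 179.5943  ⇒  Var(R_m) = 179.5943 / 7 = 25.6563
β = Cov / Var(R_m) = 19.5086 / 25.6563 = 0.7604
E(R) = R_f + β × MRP = 2.8% + 0.7604 × 8.2% = 9.04%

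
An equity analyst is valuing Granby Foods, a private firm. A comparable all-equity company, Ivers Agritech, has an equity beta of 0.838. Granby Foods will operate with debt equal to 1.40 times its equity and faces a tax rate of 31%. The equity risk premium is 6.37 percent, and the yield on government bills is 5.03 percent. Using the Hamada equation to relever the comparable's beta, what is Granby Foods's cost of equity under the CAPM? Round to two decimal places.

β_L = β_U × [1 + (1 − t)(D/E)] = 0.838 × [1 + (1 − 0.31) × 1.40]
    = 0.838 × [1 + 0.69 × 1.40] = 0.838 × 1.9660 = 1.6475
E(R) = R_f + β_L × MRP = 5.03% + 1.6475 × 6.37% = 15.52%

15.52%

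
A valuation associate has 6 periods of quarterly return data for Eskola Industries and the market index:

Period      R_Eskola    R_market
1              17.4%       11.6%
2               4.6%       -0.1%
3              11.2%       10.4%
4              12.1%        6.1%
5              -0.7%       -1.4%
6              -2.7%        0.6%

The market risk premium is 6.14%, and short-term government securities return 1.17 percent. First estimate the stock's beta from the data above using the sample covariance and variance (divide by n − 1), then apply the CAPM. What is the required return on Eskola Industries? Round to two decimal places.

8.94%

Mean R_i = (17.4 + 4.6 + 11.2 + 12.1 − 0.7 − 2.7) / 6 = 6.9833%
Mean R_m = (11.6 − 0.1 + 10.4 + 6.1 − 1.4 + 0.6) / 6 = 4.5333%
Σ(R_i − R̄_i)(R_m − R̄_m) = 201.0833  ⇒  Cov = 201.0833 / 5 = 40.2167
Σ(R_m − R̄_m)² = 158.9533  ⇒  Var(R_m) = 158.9533 / 5 = 31.7907
β = Cov / Var(R_m) = 40.2167 / 31.7907 = 1.2650
E(R) = R_f + β × MRP = 1.17% + 1.2650 × 6.14% = 8.94%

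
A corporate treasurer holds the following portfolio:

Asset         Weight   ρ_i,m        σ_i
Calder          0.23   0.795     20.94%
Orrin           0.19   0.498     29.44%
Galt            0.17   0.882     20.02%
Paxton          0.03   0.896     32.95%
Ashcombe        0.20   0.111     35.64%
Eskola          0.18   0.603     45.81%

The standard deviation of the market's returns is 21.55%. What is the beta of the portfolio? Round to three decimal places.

β_Calder = 0.795 × 20.94% / 21.55% = 0.7725
β_Orrin = 0.498 × 29.44% / 21.55% = 0.6803
β_Galt = 0.882 × 20.02% / 21.55% = 0.8194
β_Paxton = 0.896 × 32.95% / 21.55% = 1.3700
β_Ashcombe = 0.111 × 35.64% / 21.55% = 0.1836
β_Eskola = 0.603 × 45.81% / 21.55% = 1.2818
β_P = Σ w_i β_i = 0.23×0.7725 + 0.19×0.6803 + 0.17×0.8194 + 0.03×1.3700 + 0.20×0.1836 + 0.18×1.2818 = 0.7548

0.755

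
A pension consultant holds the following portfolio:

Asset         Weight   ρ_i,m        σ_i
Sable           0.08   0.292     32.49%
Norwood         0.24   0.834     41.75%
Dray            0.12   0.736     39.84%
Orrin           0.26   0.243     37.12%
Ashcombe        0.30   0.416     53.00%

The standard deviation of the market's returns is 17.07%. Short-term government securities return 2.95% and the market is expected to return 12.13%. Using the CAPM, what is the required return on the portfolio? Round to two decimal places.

β_Sable = 0.292 × 32.49% / 17.07% = 0.5558
β_Norwood = 0.834 × 41.75% / 17.07% = 2.0398
β_Dray = 0.736 × 39.84% / 17.07% = 1.7178
β_Orrin = 0.243 × 37.12% / 17.07% = 0.5284
β_Ashcombe = 0.416 × 53.00% / 17.07% = 1.2916
β_P = Σ w_i β_i = 0.08×0.5558 + 0.24×2.0398 + 0.12×1.7178 + 0.26×0.5284 + 0.30×1.2916 = 1.2650
MRP = 12.13% − 2.95% = 9.18%
E(R_P) = R_f + β_P × MRP = 2.95% + 1.2650 × 9.18% = 14.56%

14.56%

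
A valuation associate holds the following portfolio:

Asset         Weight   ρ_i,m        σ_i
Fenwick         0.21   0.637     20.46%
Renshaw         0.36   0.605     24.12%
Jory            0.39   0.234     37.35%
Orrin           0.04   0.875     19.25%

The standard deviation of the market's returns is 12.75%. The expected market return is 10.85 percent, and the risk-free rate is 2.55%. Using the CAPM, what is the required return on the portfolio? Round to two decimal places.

10.41%

β_Fenwick = 0.637 × 20.46% / 12.75% = 1.0222
β_Renshaw = 0.605 × 24.12% / 12.75% = 1.1445
β_Jory = 0.234 × 37.35% / 12.75% = 0.6855
β_Orrin = 0.875 × 19.25% / 12.75% = 1.3211
β_P = Σ w_i β_i = 0.21×1.0222 + 0.36×1.1445 + 0.39×0.6855 + 0.04×1.3211 = 0.9469
MRP = 10.85% − 2.55% = 8.30%
E(R_P) = R_f + β_P × MRP = 2.55% + 0.9469 × 8.30% = 10.41%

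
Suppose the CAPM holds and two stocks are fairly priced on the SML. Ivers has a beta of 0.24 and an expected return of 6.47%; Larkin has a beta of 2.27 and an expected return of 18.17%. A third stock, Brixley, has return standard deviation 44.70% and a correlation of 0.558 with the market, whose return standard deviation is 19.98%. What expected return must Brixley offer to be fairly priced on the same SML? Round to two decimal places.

12.28%

MRP = (18.17% − 6.47%) / (2.27 − 0.24) = 5.7635%
R_f = 6.47% − 0.24 × 5.7635% = 5.0868%
β_Brixley = ρ·σ_i/σ_m = 0.558 × 44.70 / 19.98 = 1.2484
E(R_Brixley) = R_f + β × MRP = 5.0868% + 1.2484 × 5.7635% = 12.28%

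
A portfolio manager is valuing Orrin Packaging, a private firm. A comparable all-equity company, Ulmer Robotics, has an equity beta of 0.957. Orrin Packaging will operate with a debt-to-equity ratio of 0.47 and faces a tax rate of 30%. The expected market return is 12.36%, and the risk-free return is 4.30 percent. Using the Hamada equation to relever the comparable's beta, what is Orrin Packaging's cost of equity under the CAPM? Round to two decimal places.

14.55%

β_L = β_U × [1 + (1 − t)(D/E)] = 0.957 × [1 + (1 − 0.30) × 0.47]
    = 0.957 × [1 + 0.70 × 0.47] = 0.957 × 1.3290 = 1.2719
MRP = 12.36% − 4.30% = 8.06%
E(R) = R_f + β_L × MRP = 4.30% + 1.2719 × 8.06% = 14.55%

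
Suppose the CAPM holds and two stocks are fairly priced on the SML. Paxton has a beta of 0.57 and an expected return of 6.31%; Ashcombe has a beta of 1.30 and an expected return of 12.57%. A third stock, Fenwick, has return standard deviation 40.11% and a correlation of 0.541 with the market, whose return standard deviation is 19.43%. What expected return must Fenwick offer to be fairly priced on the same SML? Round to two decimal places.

11.00%

MRP = (12.57% − 6.31%) / (1.30 − 0.57) = 8.5753%
R_f = 6.31% − 0.57 × 8.5753% = 1.4221%
β_Fenwick = ρ·σ_i/σ_m = 0.541 × 40.11 / 19.43 = 1.1168
E(R_Fenwick) = R_f + β × MRP = 1.4221% + 1.1168 × 8.5753% = 11.00%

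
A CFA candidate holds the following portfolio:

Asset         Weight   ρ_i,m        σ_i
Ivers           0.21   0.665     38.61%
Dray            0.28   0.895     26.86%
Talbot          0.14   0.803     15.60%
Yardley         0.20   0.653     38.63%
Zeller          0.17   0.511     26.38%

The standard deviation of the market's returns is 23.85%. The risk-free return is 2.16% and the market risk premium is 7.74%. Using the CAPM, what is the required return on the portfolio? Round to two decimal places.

β_Ivers = 0.665 × 38.61% / 23.85% = 1.0765
β_Dray = 0.895 × 26.86% / 23.85% = 1.0080
β_Talbot = 0.803 × 15.60% / 23.85% = 0.5252
β_Yardley = 0.653 × 38.63% / 23.85% = 1.0577
β_Zeller = 0.511 × 26.38% / 23.85% = 0.5652
β_P = Σ w_i β_i = 0.21×1.0765 + 0.28×1.0080 + 0.14×0.5252 + 0.20×1.0577 + 0.17×0.5652 = 0.8895
E(R_P) = R_f + β_P × MRP = 2.16% + 0.8895 × 7.74% = 9.04%

9.04%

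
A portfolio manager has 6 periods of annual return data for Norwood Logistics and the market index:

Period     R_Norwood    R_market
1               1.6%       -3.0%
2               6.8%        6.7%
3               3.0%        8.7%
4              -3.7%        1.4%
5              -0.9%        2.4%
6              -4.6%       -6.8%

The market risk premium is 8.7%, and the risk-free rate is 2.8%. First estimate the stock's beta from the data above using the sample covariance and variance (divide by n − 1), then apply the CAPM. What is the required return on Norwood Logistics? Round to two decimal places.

Mean R_i = (1.6 + 6.8 + 3.0 − 3.7 − 0.9 − 4.6) / 6 = 0.3667%
Mean R_m = (-3.0 + 6.7 + 8.7 + 1.4 + 2.4 − 6.8) / 6 = 1.5667%
Σ(R_i − R̄_i)(R_m − R̄_m) = 87.3533  ⇒  Cov = 87.3533 / 5 = 17.4707
Σ(R_m − R̄_m)² = 168.8133  ⇒  Var(R_m) = 168.8133 / 5 = 33.7627
β = Cov / Var(R_m) = 17.4707 / 33.7627 = 0.5175
E(R) = R_f + β × MRP = 2.8% + 0.5175 × 8.7% = 7.30%

7.30%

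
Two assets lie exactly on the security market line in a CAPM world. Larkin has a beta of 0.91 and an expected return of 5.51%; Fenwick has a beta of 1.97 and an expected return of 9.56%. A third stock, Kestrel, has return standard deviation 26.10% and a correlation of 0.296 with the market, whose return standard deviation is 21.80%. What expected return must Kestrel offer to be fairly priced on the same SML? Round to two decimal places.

3.39%

MRP = (9.56% − 5.51%) / (1.97 − 0.91) = 3.8208%
R_f = 5.51% − 0.91 × 3.8208% = 2.0331%
β_Kestrel = ρ·σ_i/σ_m = 0.296 × 26.10 / 21.80 = 0.3544
E(R_Kestrel) = R_f + β × MRP = 2.0331% + 0.3544 × 3.8208% = 3.39%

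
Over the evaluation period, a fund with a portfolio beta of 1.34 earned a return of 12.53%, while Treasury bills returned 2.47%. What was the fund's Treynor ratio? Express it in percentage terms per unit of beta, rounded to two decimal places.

Treynor = (R_P − R_f) / β_P = (12.53% − 2.47%) / 1.3400 = 10.06% / 1.3400 = 7.51%

7.51%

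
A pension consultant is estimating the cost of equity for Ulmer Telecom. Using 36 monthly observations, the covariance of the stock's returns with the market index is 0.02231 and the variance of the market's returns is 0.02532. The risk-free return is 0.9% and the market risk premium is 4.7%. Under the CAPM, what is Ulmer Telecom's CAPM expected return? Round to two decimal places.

5.04%

β = Cov(R_i, R_m) / Var(R_m) = 0.02231 / 0.02532 = 0.8811
E(R) = R_f + β × MRP = 0.9% + 0.8811 × 4.7% = 5.04%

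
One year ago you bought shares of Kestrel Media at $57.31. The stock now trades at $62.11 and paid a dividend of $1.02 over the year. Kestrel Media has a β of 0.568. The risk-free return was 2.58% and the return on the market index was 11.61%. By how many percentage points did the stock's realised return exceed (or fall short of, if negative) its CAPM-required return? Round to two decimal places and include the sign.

Realised HPR = (P1 + D1 − P0) / P0 = (62.11 + 1.02 − 57.31) / 57.31 = 5.82 / 57.31 = 10.1553%
MRP = 11.61% − 2.58% = 9.03%
CAPM required = R_f + β·MRP = 2.58% + 0.568 × 9.03% = 7.70904%
α = realised − required = 10.1553% − 7.70904% = +2.45%

+2.45%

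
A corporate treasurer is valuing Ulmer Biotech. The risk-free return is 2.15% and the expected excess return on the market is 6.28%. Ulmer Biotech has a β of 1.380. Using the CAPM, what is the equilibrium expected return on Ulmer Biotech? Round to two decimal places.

E(R) = R_f + β × MRP = 2.15% + 1.380 × 6.28% = 10.82%

10.82%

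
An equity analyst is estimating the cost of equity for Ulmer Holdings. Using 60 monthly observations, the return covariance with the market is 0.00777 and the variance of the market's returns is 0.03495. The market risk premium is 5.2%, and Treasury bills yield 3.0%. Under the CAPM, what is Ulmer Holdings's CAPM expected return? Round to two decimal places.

β = Cov(R_i, R_m) / Var(R_m) = 0.00777 / 0.03495 = 0.2223
E(R) = R_f + β × MRP = 3.0% + 0.2223 × 5.2% = 4.16%

4.16%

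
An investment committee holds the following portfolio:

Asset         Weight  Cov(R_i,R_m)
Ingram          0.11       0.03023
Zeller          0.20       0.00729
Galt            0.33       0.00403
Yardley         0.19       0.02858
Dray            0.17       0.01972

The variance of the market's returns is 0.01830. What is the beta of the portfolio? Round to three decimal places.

0.814

β_Ingram = 0.03023 / 0.01830 = 1.6519
β_Zeller = 0.00729 / 0.01830 = 0.3984
β_Galt = 0.00403 / 0.01830 = 0.2202
β_Yardley = 0.02858 / 0.01830 = 1.5617
β_Dray = 0.01972 / 0.01830 = 1.0776
β_P = Σ w_i β_i = 0.11×1.6519 + 0.20×0.3984 + 0.33×0.2202 + 0.19×1.5617 + 0.17×1.0776 = 0.8140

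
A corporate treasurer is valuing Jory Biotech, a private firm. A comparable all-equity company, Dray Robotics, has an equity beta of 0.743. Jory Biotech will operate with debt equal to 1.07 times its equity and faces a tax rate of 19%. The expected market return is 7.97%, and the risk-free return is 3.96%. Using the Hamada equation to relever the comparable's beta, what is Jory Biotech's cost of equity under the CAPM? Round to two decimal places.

9.52%

β_L = β_U × [1 + (1 − t)(D/E)] = 0.743 × [1 + (1 − 0.19) × 1.07]
    = 0.743 × [1 + 0.81 × 1.07] = 0.743 × 1.8667 = 1.3870
MRP = 7.97% − 3.96% = 4.01%
E(R) = R_f + β_L × MRP = 3.96% + 1.3870 × 4.01% = 9.52%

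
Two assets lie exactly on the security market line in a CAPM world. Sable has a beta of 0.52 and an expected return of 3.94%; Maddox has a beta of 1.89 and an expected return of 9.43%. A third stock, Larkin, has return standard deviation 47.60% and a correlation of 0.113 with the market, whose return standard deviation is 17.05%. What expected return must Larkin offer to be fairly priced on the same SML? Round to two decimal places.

3.12%

MRP = (9.43% − 3.94%) / (1.89 − 0.52) = 4.0073%
R_f = 3.94% − 0.52 × 4.0073% = 1.8562%
β_Larkin = ρ·σ_i/σ_m = 0.113 × 47.60 / 17.05 = 0.3155
E(R_Larkin) = R_f + β × MRP = 1.8562% + 0.3155 × 4.0073% = 3.12%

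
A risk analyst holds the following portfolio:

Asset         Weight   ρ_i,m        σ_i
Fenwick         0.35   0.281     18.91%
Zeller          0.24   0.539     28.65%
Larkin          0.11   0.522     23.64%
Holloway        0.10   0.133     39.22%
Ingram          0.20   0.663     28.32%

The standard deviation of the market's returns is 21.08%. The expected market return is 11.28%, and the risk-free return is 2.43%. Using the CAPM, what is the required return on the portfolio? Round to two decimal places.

7.13%

β_Fenwick = 0.281 × 18.91% / 21.08% = 0.2521
β_Zeller = 0.539 × 28.65% / 21.08% = 0.7326
β_Larkin = 0.522 × 23.64% / 21.08% = 0.5854
β_Holloway = 0.133 × 39.22% / 21.08% = 0.2475
β_Ingram = 0.663 × 28.32% / 21.08% = 0.8907
β_P = Σ w_i β_i = 0.35×0.2521 + 0.24×0.7326 + 0.11×0.5854 + 0.10×0.2475 + 0.20×0.8907 = 0.5313
MRP = 11.28% − 2.43% = 8.85%
E(R_P) = R_f + β_P × MRP = 2.43% + 0.5313 × 8.85% = 7.13%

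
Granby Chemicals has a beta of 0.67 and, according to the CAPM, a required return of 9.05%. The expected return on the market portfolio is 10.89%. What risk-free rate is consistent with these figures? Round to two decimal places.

E(R) = R_f + β(E(R_m) − R_f) = R_f(1 − β) + β·E(R_m)
9.05% = R_f × (1 − 0.67) + 0.67 × 10.89%
9.05% = R_f × 0.33 + 7.2963%
R_f = (9.05% − 7.2963%) / 0.33 = 5.31%

5.31%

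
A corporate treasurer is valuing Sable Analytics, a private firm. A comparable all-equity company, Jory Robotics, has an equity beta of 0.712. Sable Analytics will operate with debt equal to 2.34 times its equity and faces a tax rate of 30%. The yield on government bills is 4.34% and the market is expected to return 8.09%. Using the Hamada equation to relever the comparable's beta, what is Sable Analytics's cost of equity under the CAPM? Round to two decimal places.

11.38%

β_L = β_U × [1 + (1 − t)(D/E)] = 0.712 × [1 + (1 − 0.30) × 2.34]
    = 0.712 × [1 + 0.70 × 2.34] = 0.712 × 2.6380 = 1.8783
MRP = 8.09% − 4.34% = 3.75%
E(R) = R_f + β_L × MRP = 4.34% + 1.8783 × 3.75% = 11.38%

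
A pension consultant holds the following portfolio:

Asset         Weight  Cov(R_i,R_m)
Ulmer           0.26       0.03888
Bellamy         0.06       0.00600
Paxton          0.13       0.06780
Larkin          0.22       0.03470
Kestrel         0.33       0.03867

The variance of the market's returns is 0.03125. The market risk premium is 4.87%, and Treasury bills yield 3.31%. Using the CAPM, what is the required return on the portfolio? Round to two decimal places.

β_Ulmer = 0.03888 / 0.03125 = 1.2442
β_Bellamy = 0.00600 / 0.03125 = 0.1920
β_Paxton = 0.06780 / 0.03125 = 2.1696
β_Larkin = 0.03470 / 0.03125 = 1.1104
β_Kestrel = 0.03867 / 0.03125 = 1.2374
β_P = Σ w_i β_i = 0.26×1.2442 + 0.06×0.1920 + 0.13×2.1696 + 0.22×1.1104 + 0.33×1.2374 = 1.2697
E(R_P) = R_f + β_P × MRP = 3.31% + 1.2697 × 4.87% = 9.49%

9.49%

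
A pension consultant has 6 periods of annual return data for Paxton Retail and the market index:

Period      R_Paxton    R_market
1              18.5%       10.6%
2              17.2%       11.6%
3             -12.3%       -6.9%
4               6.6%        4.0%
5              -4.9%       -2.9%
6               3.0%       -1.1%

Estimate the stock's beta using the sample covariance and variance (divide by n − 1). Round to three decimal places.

1.587

Mean R_i = (18.5 + 17.2 − 12.3 + 6.6 − 4.9 + 3.0) / 6 = 4.6833%
Mean R_m = (10.6 + 11.6 − 6.9 + 4.0 − 2.9 − 1.1) / 6 = 2.5500%
Σ(R_i − R̄_i)(R_m − R̄_m) = 446.1450  ⇒  Cov = 446.1450 / 5 = 89.2290
Σ(R_m − R̄_m)² = 281.1350  ⇒  Var(R_m) = 281.1350 / 5 = 56.2270
β = Cov / Var(R_m) = 89.2290 / 56.2270 = 1.5869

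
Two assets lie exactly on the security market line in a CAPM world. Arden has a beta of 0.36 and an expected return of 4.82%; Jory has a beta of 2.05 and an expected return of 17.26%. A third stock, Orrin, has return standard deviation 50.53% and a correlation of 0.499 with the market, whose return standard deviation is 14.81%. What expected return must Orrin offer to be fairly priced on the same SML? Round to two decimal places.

MRP = (17.26% − 4.82%) / (2.05 − 0.36) = 7.3609%
R_f = 4.82% − 0.36 × 7.3609% = 2.1701%
β_Orrin = ρ·σ_i/σ_m = 0.499 × 50.53 / 14.81 = 1.7025
E(R_Orrin) = R_f + β × MRP = 2.1701% + 1.7025 × 7.3609% = 14.70%

14.70%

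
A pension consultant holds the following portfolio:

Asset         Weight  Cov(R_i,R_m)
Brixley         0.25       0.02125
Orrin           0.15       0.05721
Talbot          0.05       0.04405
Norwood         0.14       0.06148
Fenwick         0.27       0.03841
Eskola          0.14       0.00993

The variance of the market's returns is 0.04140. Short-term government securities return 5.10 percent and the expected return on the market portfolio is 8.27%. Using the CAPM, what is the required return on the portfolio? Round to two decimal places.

7.89%

β_Brixley = 0.02125 / 0.04140 = 0.5133
β_Orrin = 0.05721 / 0.04140 = 1.3819
β_Talbot = 0.04405 / 0.04140 = 1.0640
β_Norwood = 0.06148 / 0.04140 = 1.4850
β_Fenwick = 0.03841 / 0.04140 = 0.9278
β_Eskola = 0.00993 / 0.04140 = 0.2399
β_P = Σ w_i β_i = 0.25×0.5133 + 0.15×1.3819 + 0.05×1.0640 + 0.14×1.4850 + 0.27×0.9278 + 0.14×0.2399 = 0.8808
MRP = 8.27% − 5.10% = 3.17%
E(R_P) = R_f + β_P × MRP = 5.10% + 0.8808 × 3.17% = 7.89%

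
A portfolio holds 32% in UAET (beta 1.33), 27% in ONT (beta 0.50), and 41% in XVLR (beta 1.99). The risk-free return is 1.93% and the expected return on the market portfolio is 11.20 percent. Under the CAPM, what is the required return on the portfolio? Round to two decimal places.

14.69%

β_P = Σ w_i β_i = 0.32×1.33 + 0.27×0.50 + 0.41×1.99 = 1.3765
MRP = 11.20% − 1.93% = 9.27%
E(R_P) = R_f + β_P × MRP = 1.93% + 1.3765 × 9.27% = 14.69%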